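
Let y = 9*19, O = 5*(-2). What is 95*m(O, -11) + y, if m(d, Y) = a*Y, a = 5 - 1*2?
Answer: -2964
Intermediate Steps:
O = -10
a = 3 (a = 5 - 2 = 3)
y = 171
m(d, Y) = 3*Y
95*m(O, -11) + y = 95*(3*(-11)) + 171 = 95*(-33) + 171 = -3135 + 171 = -2964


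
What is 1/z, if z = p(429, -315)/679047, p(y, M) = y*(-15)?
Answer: -226349/2145 ≈ -105.52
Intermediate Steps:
p(y, M) = -15*y
z = -2145/226349 (z = -15*429/679047 = -6435*1/679047 = -2145/226349 ≈ -0.0094765)
1/z = 1/(-2145/226349) = -226349/2145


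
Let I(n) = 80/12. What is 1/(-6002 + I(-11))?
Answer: -3/17986 ≈ -0.00016680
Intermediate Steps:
I(n) = 20/3 (I(n) = 80*(1/12) = 20/3)
1/(-6002 + I(-11)) = 1/(-6002 + 20/3) = 1/(-17986/3) = -3/17986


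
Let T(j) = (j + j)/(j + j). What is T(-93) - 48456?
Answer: -48455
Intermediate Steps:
T(j) = 1 (T(j) = (2*j)/((2*j)) = (2*j)*(1/(2*j)) = 1)
T(-93) - 48456 = 1 - 48456 = -48455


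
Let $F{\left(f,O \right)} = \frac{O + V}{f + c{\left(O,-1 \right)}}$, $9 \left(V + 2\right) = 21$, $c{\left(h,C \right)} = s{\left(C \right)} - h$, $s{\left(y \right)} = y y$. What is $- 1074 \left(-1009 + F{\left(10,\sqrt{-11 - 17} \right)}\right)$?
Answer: $\frac{161492368}{149} - \frac{24344 i \sqrt{7}}{149} \approx 1.0838 \cdot 10^{6} - 432.27 i$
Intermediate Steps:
$s{\left(y \right)} = y^{2}$
$c{\left(h,C \right)} = C^{2} - h$
$V = \frac{1}{3}$ ($V = -2 + \frac{1}{9} \cdot 21 = -2 + \frac{7}{3} = \frac{1}{3} \approx 0.33333$)
$F{\left(f,O \right)} = \frac{\frac{1}{3} + O}{1 + f - O}$ ($F{\left(f,O \right)} = \frac{O + \frac{1}{3}}{f - \left(-1 + O\right)} = \frac{\frac{1}{3} + O}{f - \left(-1 + O\right)} = \frac{\frac{1}{3} + O}{1 + f - O}$)
$- 1074 \left(-1009 + F{\left(10,\sqrt{-11 - 17} \right)}\right) = - 1074 \left(-1009 + \frac{\frac{1}{3} + \sqrt{-11 - 17}}{1 + 10 - \sqrt{-11 - 17}}\right) = - 1074 \left(-1009 + \frac{\frac{1}{3} + \sqrt{-28}}{1 + 10 - \sqrt{-28}}\right) = - 1074 \left(-1009 + \frac{\frac{1}{3} + 2 i \sqrt{7}}{1 + 10 - 2 i \sqrt{7}}\right) = - 1074 \left(-1009 + \frac{\frac{1}{3} + 2 i \sqrt{7}}{11 - 2 i \sqrt{7}}\right) = 1083666 - \frac{1074 \left(\frac{1}{3} + 2 i \sqrt{7}\right)}{11 - 2 i \sqrt{7}}$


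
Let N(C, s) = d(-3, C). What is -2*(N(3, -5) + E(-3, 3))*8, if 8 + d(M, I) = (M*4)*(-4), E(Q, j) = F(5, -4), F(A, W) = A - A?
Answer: -640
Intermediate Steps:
F(A, W) = 0
E(Q, j) = 0
d(M, I) = -8 - 16*M (d(M, I) = -8 + (M*4)*(-4) = -8 + (4*M)*(-4) = -8 - 16*M)
N(C, s) = 40 (N(C, s) = -8 - 16*(-3) = -8 + 48 = 40)
-2*(N(3, -5) + E(-3, 3))*8 = -2*(40 + 0)*8 = -2*40*8 = -80*8 = -640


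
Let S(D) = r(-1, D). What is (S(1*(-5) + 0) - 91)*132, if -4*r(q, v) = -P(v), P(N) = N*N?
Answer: -11187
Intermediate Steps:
P(N) = N²
r(q, v) = v²/4 (r(q, v) = -(-1)*v²/4 = v²/4)
S(D) = D²/4
(S(1*(-5) + 0) - 91)*132 = ((1*(-5) + 0)²/4 - 91)*132 = ((-5 + 0)²/4 - 91)*132 = ((¼)*(-5)² - 91)*132 = ((¼)*25 - 91)*132 = (25/4 - 91)*132 = -339/4*132 = -11187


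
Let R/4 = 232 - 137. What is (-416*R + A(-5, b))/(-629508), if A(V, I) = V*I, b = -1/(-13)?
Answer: 685015/2727868 ≈ 0.25112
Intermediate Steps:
b = 1/13 (b = -1*(-1/13) = 1/13 ≈ 0.076923)
A(V, I) = I*V
R = 380 (R = 4*(232 - 137) = 4*95 = 380)
(-416*R + A(-5, b))/(-629508) = (-416*380 + (1/13)*(-5))/(-629508) = (-158080 - 5/13)*(-1/629508) = -2055045/13*(-1/629508) = 685015/2727868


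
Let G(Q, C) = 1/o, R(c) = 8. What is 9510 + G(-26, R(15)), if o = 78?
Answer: 741781/78 ≈ 9510.0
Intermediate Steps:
G(Q, C) = 1/78
9510 + G(-26, R(15)) = 9510 + 1/78 = 741781/78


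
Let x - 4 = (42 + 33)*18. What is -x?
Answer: -1354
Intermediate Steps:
x = 1354 (x = 4 + (42 + 33)*18 = 4 + 75*18 = 4 + 1350 = 1354)
-x = -1*1354 = -1354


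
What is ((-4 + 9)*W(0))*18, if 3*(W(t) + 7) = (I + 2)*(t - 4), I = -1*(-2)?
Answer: -1110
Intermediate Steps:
I = 2
W(t) = -37/3 + 4*t/3 (W(t) = -7 + ((2 + 2)*(t - 4))/3 = -7 + (4*(-4 + t))/3 = -7 + (-16 + 4*t)/3 = -7 + (-16/3 + 4*t/3) = -37/3 + 4*t/3)
((-4 + 9)*W(0))*18 = ((-4 + 9)*(-37/3 + (4/3)*0))*18 = (5*(-37/3 + 0))*18 = (5*(-37/3))*18 = -185/3*18 = -1110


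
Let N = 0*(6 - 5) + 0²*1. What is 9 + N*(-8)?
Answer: 9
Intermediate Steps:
N = 0 (N = 0*1 + 0*1 = 0 + 0 = 0)
9 + N*(-8) = 9 + 0*(-8) = 9 + 0 = 9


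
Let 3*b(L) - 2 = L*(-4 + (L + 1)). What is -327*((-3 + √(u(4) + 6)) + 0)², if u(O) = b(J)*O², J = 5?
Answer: -25833 + 1962*√70 ≈ -9417.7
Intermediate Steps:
b(L) = ⅔ + L*(-3 + L)/3 (b(L) = ⅔ + (L*(-4 + (L + 1)))/3 = ⅔ + (L*(-4 + (1 + L)))/3 = ⅔ + (L*(-3 + L))/3 = ⅔ + L*(-3 + L)/3)
u(O) = 4*O² (u(O) = (⅔ - 1*5 + (⅓)*5²)*O² = (⅔ - 5 + (⅓)*25)*O² = (⅔ - 5 + 25/3)*O² = 4*O²)
-327*((-3 + √(u(4) + 6)) + 0)² = -327*((-3 + √(4*4² + 6)) + 0)² = -327*((-3 + √(4*16 + 6)) + 0)² = -327*((-3 + √(64 + 6)) + 0)² = -327*((-3 + √70) + 0)² = -327*(-3 + √70)²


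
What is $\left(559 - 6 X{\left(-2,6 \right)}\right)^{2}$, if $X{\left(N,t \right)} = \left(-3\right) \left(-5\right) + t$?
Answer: $187489$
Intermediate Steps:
$X{\left(N,t \right)} = 15 + t$
$\left(559 - 6 X{\left(-2,6 \right)}\right)^{2} = \left(559 - 6 \left(15 + 6\right)\right)^{2} = \left(559 - 126\right)^{2} = 433^{2} = 187489$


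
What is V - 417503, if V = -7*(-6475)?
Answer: -372178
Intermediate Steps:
V = 45325
V - 417503 = 45325 - 417503 = -372178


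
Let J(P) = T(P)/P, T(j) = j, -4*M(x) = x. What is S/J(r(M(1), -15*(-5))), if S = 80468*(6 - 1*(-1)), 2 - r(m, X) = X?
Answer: 563276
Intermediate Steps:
M(x) = -x/4
r(m, X) = 2 - X
J(P) = 1 (J(P) = P/P = 1)
S = 563276 (S = 80468*(6 + 1) = 80468*7 = 563276)
S/J(r(M(1), -15*(-5))) = 563276/1 = 563276*1 = 563276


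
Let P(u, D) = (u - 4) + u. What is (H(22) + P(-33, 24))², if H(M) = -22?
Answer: 8464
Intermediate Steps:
P(u, D) = -4 + 2*u (P(u, D) = (-4 + u) + u = -4 + 2*u)
(H(22) + P(-33, 24))² = (-22 + (-4 + 2*(-33)))² = (-22 + (-4 - 66))² = (-22 - 70)² = (-92)² = 8464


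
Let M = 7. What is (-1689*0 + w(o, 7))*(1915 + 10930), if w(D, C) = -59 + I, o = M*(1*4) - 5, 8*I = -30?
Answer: -3224095/4 ≈ -8.0602e+5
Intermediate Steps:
I = -15/4 (I = (⅛)*(-30) = -15/4 ≈ -3.7500)
o = 23 (o = 7*(1*4) - 5 = 7*4 - 5 = 28 - 5 = 23)
w(D, C) = -251/4 (w(D, C) = -59 - 15/4 = -251/4)
(-1689*0 + w(o, 7))*(1915 + 10930) = (-1689*0 - 251/4)*(1915 + 10930) = (0 - 251/4)*12845 = -251/4*12845 = -3224095/4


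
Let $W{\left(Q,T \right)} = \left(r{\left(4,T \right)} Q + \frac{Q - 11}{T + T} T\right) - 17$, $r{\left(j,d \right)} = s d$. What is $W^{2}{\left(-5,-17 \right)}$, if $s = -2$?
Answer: $38025$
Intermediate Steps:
$r{\left(j,d \right)} = - 2 d$
$W{\left(Q,T \right)} = - \frac{45}{2} + \frac{Q}{2} - 2 Q T$ ($W{\left(Q,T \right)} = \left(- 2 T Q + \frac{Q - 11}{T + T} T\right) - 17 = \left(- 2 Q T + \frac{-11 + Q}{2 T} T\right) - 17 = \left(- 2 Q T + \left(- \frac{11}{2} + \frac{Q}{2}\right)\right) - 17 = \left(- \frac{11}{2} + \frac{Q}{2} - 2 Q T\right) - 17 = - \frac{45}{2} + \frac{Q}{2} - 2 Q T$)
$W^{2}{\left(-5,-17 \right)} = \left(- \frac{45}{2} + \frac{1}{2} \left(-5\right) - \left(-10\right) \left(-17\right)\right)^{2} = \left(- \frac{45}{2} - \frac{5}{2} - 170\right)^{2} = \left(-195\right)^{2} = 38025$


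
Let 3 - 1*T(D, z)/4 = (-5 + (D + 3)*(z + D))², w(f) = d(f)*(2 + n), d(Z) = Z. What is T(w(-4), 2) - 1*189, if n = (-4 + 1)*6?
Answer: -78039733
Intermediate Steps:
n = -18 (n = -3*6 = -18)
w(f) = -16*f (w(f) = f*(2 - 18) = f*(-16) = -16*f)
T(D, z) = 12 - 4*(-5 + (3 + D)*(D + z))² (T(D, z) = 12 - 4*(-5 + (D + 3)*(z + D))² = 12 - 4*(-5 + (3 + D)*(D + z))²)
T(w(-4), 2) - 1*189 = (12 - 4*(-5 + (-16*(-4))² + 3*(-16*(-4)) + 3*2 - 16*(-4)*2)²) - 1*189 = (12 - 4*(-5 + 64² + 3*64 + 6 + 64*2)²) - 189 = (12 - 4*(-5 + 4096 + 192 + 6 + 128)²) - 189 = (12 - 4*4417²) - 189 = (12 - 4*19509889) - 189 = (12 - 78039556) - 189 = -78039544 - 189 = -78039733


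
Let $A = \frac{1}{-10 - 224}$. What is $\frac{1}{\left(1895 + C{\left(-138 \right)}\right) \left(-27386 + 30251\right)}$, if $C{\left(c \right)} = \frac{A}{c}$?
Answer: $\frac{10764}{58439640655} \approx 1.8419 \cdot 10^{-7}$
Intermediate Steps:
$A = - \frac{1}{234}$ ($A = \frac{1}{-234} = - \frac{1}{234} \approx -0.0042735$)
$C{\left(c \right)} = - \frac{1}{234 c}$
$\frac{1}{\left(1895 + C{\left(-138 \right)}\right) \left(-27386 + 30251\right)} = \frac{1}{\left(1895 - \frac{1}{234 \left(-138\right)}\right) \left(-27386 + 30251\right)} = \frac{1}{\left(1895 - - \frac{1}{32292}\right) 2865} = \frac{1}{1895 + \frac{1}{32292}} \cdot \frac{1}{2865} = \frac{1}{\frac{61193341}{32292}} \cdot \frac{1}{2865} = \frac{32292}{61193341} \cdot \frac{1}{2865} = \frac{10764}{58439640655}$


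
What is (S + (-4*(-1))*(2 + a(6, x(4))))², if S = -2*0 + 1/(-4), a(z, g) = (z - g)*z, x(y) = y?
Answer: 49729/16 ≈ 3108.1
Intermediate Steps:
a(z, g) = z*(z - g)
S = -¼ (S = 0 - ¼ = -¼ ≈ -0.25000)
(S + (-4*(-1))*(2 + a(6, x(4))))² = (-¼ + (-4*(-1))*(2 + 6*(6 - 1*4)))² = (-¼ + 4*(2 + 6*(6 - 4)))² = (-¼ + 4*(2 + 6*2))² = (-¼ + 4*(2 + 12))² = (-¼ + 4*14)² = (-¼ + 56)² = (223/4)² = 49729/16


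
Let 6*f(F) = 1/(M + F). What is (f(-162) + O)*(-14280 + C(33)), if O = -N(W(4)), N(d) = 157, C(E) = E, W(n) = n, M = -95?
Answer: 1149709155/514 ≈ 2.2368e+6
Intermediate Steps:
O = -157 (O = -1*157 = -157)
f(F) = 1/(6*(-95 + F))
(f(-162) + O)*(-14280 + C(33)) = (1/(6*(-95 - 162)) - 157)*(-14280 + 33) = ((⅙)/(-257) - 157)*(-14247) = ((⅙)*(-1/257) - 157)*(-14247) = (-1/1542 - 157)*(-14247) = -242095/1542*(-14247) = 1149709155/514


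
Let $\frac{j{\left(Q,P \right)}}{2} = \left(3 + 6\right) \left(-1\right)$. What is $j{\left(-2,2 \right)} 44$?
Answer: $-792$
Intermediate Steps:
$j{\left(Q,P \right)} = -18$ ($j{\left(Q,P \right)} = 2 \left(3 + 6\right) \left(-1\right) = 2 \cdot 9 \left(-1\right) = 2 \left(-9\right) = -18$)
$j{\left(-2,2 \right)} 44 = \left(-18\right) 44 = -792$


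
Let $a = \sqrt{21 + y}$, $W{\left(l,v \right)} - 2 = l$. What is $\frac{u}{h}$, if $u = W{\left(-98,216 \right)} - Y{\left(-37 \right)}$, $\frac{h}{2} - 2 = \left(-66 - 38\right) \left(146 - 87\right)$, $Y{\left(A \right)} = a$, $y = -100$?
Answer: $\frac{24}{3067} + \frac{i \sqrt{79}}{12268} \approx 0.0078252 + 0.0007245 i$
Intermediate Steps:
$W{\left(l,v \right)} = 2 + l$
$a = i \sqrt{79}$ ($a = \sqrt{21 - 100} = \sqrt{-79} = i \sqrt{79} \approx 8.8882 i$)
$Y{\left(A \right)} = i \sqrt{79}$
$h = -12268$ ($h = 4 + 2 \left(-66 - 38\right) \left(146 - 87\right) = 4 + 2 \left(\left(-104\right) 59\right) = 4 + 2 \left(-6136\right) = 4 - 12272 = -12268$)
$u = -96 - i \sqrt{79}$ ($u = \left(2 - 98\right) - i \sqrt{79} = -96 - i \sqrt{79} \approx -96.0 - 8.8882 i$)
$\frac{u}{h} = \frac{-96 - i \sqrt{79}}{-12268} = \left(-96 - i \sqrt{79}\right) \left(- \frac{1}{12268}\right) = \frac{24}{3067} + \frac{i \sqrt{79}}{12268}$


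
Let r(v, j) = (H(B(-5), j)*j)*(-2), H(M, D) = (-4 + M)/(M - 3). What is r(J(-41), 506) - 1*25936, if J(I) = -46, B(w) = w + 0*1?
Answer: -54149/2 ≈ -27075.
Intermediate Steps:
B(w) = w (B(w) = w + 0 = w)
H(M, D) = (-4 + M)/(-3 + M)
r(v, j) = -9*j/4 (r(v, j) = (((-4 - 5)/(-3 - 5))*j)*(-2) = ((-9/(-8))*j)*(-2) = ((-1/8*(-9))*j)*(-2) = (9*j/8)*(-2) = -9*j/4)
r(J(-41), 506) - 1*25936 = -9/4*506 - 1*25936 = -2277/2 - 25936 = -54149/2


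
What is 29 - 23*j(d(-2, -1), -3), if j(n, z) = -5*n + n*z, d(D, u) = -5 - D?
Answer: -523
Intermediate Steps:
29 - 23*j(d(-2, -1), -3) = 29 - 23*(-5 - 1*(-2))*(-5 - 3) = 29 - 23*(-5 + 2)*(-8) = 29 - (-69)*(-8) = 29 - 23*24 = 29 - 552 = -523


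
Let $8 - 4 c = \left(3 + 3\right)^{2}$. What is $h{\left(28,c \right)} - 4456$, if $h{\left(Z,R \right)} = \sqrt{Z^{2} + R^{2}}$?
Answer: $-4456 + 7 \sqrt{17} \approx -4427.1$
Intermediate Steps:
$c = -7$ ($c = 2 - \frac{\left(3 + 3\right)^{2}}{4} = 2 - \frac{6^{2}}{4} = 2 - 9 = -7$)
$h{\left(Z,R \right)} = \sqrt{R^{2} + Z^{2}}$
$h{\left(28,c \right)} - 4456 = \sqrt{\left(-7\right)^{2} + 28^{2}} - 4456 = \sqrt{49 + 784} - 4456 = \sqrt{833} - 4456 = 7 \sqrt{17} - 4456 = -4456 + 7 \sqrt{17}$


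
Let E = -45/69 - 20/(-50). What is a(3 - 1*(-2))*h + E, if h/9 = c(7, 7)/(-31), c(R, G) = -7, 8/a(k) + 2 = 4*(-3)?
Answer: -5039/3565 ≈ -1.4135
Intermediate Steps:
a(k) = -4/7 (a(k) = 8/(-2 + 4*(-3)) = 8/(-2 - 12) = 8/(-14) = 8*(-1/14) = -4/7)
h = 63/31 (h = 9*(-7/(-31)) = 9*(-7*(-1/31)) = 9*(7/31) = 63/31 ≈ 2.0323)
E = -29/115 (E = -45*1/69 - 20*(-1/50) = -15/23 + ⅖ = -29/115 ≈ -0.25217)
a(3 - 1*(-2))*h + E = -4/7*63/31 - 29/115 = -36/31 - 29/115 = -5039/3565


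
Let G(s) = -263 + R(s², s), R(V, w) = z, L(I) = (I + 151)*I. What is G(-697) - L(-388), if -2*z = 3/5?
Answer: -922193/10 ≈ -92219.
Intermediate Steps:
z = -3/10 (z = -3/(2*5) = -½*⅗ = -3/10 ≈ -0.30000)
L(I) = I*(151 + I) (L(I) = (151 + I)*I = I*(151 + I))
R(V, w) = -3/10
G(s) = -2633/10 (G(s) = -263 - 3/10 = -2633/10)
G(-697) - L(-388) = -2633/10 - (-388)*(151 - 388) = -2633/10 - (-388)*(-237) = -2633/10 - 1*91956 = -2633/10 - 91956 = -922193/10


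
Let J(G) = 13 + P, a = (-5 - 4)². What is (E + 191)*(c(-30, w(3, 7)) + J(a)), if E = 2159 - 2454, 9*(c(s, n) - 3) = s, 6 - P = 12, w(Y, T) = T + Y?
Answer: -2080/3 ≈ -693.33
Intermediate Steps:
P = -6 (P = 6 - 1*12 = 6 - 12 = -6)
c(s, n) = 3 + s/9
E = -295
a = 81 (a = (-9)² = 81)
J(G) = 7 (J(G) = 13 - 6 = 7)
(E + 191)*(c(-30, w(3, 7)) + J(a)) = (-295 + 191)*((3 + (⅑)*(-30)) + 7) = -104*((3 - 10/3) + 7) = -104*(-⅓ + 7) = -104*20/3 = -2080/3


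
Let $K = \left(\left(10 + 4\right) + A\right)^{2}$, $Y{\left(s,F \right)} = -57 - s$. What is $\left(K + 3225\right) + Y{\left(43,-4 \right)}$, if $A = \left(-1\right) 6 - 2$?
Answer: $3161$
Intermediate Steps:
$A = -8$ ($A = -6 - 2 = -8$)
$K = 36$ ($K = \left(\left(10 + 4\right) - 8\right)^{2} = \left(14 - 8\right)^{2} = 6^{2} = 36$)
$\left(K + 3225\right) + Y{\left(43,-4 \right)} = \left(36 + 3225\right) - 100 = 3261 - 100 = 3161$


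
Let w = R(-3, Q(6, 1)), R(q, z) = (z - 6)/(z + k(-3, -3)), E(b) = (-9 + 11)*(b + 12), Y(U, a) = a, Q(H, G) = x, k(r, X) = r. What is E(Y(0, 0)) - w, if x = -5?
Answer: 181/8 ≈ 22.625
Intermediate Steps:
Q(H, G) = -5
E(b) = 24 + 2*b (E(b) = 2*(12 + b) = 24 + 2*b)
R(q, z) = (-6 + z)/(-3 + z) (R(q, z) = (z - 6)/(z - 3) = (-6 + z)/(-3 + z))
w = 11/8 (w = (-6 - 5)/(-3 - 5) = -11/(-8) = -⅛*(-11) = 11/8 ≈ 1.3750)
E(Y(0, 0)) - w = (24 + 2*0) - 1*11/8 = (24 + 0) - 11/8 = 24 - 11/8 = 181/8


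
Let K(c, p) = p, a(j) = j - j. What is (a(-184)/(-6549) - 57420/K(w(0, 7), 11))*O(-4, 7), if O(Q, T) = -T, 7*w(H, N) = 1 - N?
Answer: 36540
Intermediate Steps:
a(j) = 0
w(H, N) = ⅐ - N/7 (w(H, N) = (1 - N)/7 = ⅐ - N/7)
(a(-184)/(-6549) - 57420/K(w(0, 7), 11))*O(-4, 7) = (0/(-6549) - 57420/11)*(-1*7) = (0*(-1/6549) - 57420*1/11)*(-7) = (0 - 5220)*(-7) = -5220*(-7) = 36540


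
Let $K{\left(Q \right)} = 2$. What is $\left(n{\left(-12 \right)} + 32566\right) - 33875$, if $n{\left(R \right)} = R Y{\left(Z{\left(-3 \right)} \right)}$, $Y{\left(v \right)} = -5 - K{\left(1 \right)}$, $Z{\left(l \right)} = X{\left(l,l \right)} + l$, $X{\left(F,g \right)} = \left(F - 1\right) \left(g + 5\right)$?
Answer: $-1225$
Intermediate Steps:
$X{\left(F,g \right)} = \left(-1 + F\right) \left(5 + g\right)$
$Z{\left(l \right)} = -5 + l^{2} + 5 l$ ($Z{\left(l \right)} = \left(-5 - l + 5 l + l l\right) + l = \left(-5 - l + 5 l + l^{2}\right) + l = \left(-5 + l^{2} + 4 l\right) + l = -5 + l^{2} + 5 l$)
$Y{\left(v \right)} = -7$ ($Y{\left(v \right)} = -5 - 2 = -7$)
$n{\left(R \right)} = - 7 R$ ($n{\left(R \right)} = R \left(-7\right) = - 7 R$)
$\left(n{\left(-12 \right)} + 32566\right) - 33875 = \left(\left(-7\right) \left(-12\right) + 32566\right) - 33875 = \left(84 + 32566\right) - 33875 = 32650 - 33875 = -1225$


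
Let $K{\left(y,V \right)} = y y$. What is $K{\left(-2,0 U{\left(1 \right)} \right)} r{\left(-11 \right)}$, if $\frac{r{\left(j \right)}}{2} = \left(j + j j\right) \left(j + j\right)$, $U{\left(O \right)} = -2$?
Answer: $-19360$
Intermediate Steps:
$K{\left(y,V \right)} = y^{2}$
$r{\left(j \right)} = 4 j \left(j + j^{2}\right)$ ($r{\left(j \right)} = 2 \left(j + j j\right) \left(j + j\right) = 2 \left(j + j^{2}\right) 2 j = 2 \cdot 2 j \left(j + j^{2}\right) = 4 j \left(j + j^{2}\right)$)
$K{\left(-2,0 U{\left(1 \right)} \right)} r{\left(-11 \right)} = \left(-2\right)^{2} \cdot 4 \left(-11\right)^{2} \left(1 - 11\right) = 4 \cdot 4 \cdot 121 \left(-10\right) = 4 \left(-4840\right) = -19360$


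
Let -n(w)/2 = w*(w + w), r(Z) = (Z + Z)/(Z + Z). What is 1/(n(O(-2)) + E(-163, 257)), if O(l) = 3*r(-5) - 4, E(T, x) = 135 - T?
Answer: 1/294 ≈ 0.0034014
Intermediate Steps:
r(Z) = 1 (r(Z) = (2*Z)/((2*Z)) = (2*Z)*(1/(2*Z)) = 1)
O(l) = -1 (O(l) = 3*1 - 4 = 3 - 4 = -1)
n(w) = -4*w**2 (n(w) = -2*w*(w + w) = -2*w*2*w = -4*w**2)
1/(n(O(-2)) + E(-163, 257)) = 1/(-4*(-1)**2 + (135 - 1*(-163))) = 1/(-4*1 + (135 + 163)) = 1/(-4 + 298) = 1/294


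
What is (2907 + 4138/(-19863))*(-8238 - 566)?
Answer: -508321856812/19863 ≈ -2.5591e+7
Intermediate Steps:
(2907 + 4138/(-19863))*(-8238 - 566) = (2907 + 4138*(-1/19863))*(-8804) = (2907 - 4138/19863)*(-8804) = (57737603/19863)*(-8804) = -508321856812/19863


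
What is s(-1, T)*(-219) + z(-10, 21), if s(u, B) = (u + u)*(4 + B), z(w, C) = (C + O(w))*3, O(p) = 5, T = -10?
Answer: -2550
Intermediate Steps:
z(w, C) = 15 + 3*C (z(w, C) = (C + 5)*3 = (5 + C)*3 = 15 + 3*C)
s(u, B) = 2*u*(4 + B) (s(u, B) = (2*u)*(4 + B) = 2*u*(4 + B))
s(-1, T)*(-219) + z(-10, 21) = (2*(-1)*(4 - 10))*(-219) + (15 + 3*21) = (2*(-1)*(-6))*(-219) + (15 + 63) = 12*(-219) + 78 = -2628 + 78 = -2550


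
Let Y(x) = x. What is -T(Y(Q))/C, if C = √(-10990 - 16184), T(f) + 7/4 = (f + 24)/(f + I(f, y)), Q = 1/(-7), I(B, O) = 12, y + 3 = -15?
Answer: 29*I*√27174/3007256 ≈ 0.0015897*I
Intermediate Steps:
y = -18 (y = -3 - 15 = -18)
Q = -⅐ (Q = 1*(-⅐) = -⅐ ≈ -0.14286)
T(f) = -7/4 + (24 + f)/(12 + f) (T(f) = -7/4 + (f + 24)/(f + 12) = -7/4 + (24 + f)/(12 + f))
C = I*√27174 (C = √(-27174) = I*√27174 ≈ 164.85*I)
-T(Y(Q))/C = -3*(4 - 1*(-⅐))/(4*(12 - ⅐))/(I*√27174) = -3*(4 + ⅐)/(4*(83/7))*(-I*√27174/27174) = -(¾)*(7/83)*(29/7)*(-I*√27174/27174) = -87*(-I*√27174/27174)/332 = -(-29)*I*√27174/3007256 = 29*I*√27174/3007256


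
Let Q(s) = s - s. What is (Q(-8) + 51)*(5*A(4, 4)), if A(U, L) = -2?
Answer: -510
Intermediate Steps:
Q(s) = 0
(Q(-8) + 51)*(5*A(4, 4)) = (0 + 51)*(5*(-2)) = 51*(-10) = -510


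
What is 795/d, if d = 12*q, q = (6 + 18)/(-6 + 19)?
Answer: 3445/96 ≈ 35.885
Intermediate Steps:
q = 24/13 ≈ 1.8462
d = 288/13 (d = 12*(24/13) = 288/13 ≈ 22.154)
795/d = 795/(288/13) = 795*(13/288) = 3445/96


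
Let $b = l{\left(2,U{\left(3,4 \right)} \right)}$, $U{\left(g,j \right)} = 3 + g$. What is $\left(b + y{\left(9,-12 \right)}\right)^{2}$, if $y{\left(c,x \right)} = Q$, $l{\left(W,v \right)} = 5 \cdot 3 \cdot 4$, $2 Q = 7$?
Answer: $\frac{16129}{4} \approx 4032.3$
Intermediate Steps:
$Q = \frac{7}{2}$ ($Q = \frac{1}{2} \cdot 7 = \frac{7}{2} \approx 3.5$)
$l{\left(W,v \right)} = 60$ ($l{\left(W,v \right)} = 15 \cdot 4 = 60$)
$y{\left(c,x \right)} = \frac{7}{2}$
$b = 60$
$\left(b + y{\left(9,-12 \right)}\right)^{2} = \left(60 + \frac{7}{2}\right)^{2} = \left(\frac{127}{2}\right)^{2} = \frac{16129}{4}$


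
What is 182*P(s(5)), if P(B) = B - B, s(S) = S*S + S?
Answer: 0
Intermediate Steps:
s(S) = S + S**2 (s(S) = S**2 + S = S + S**2)
P(B) = 0
182*P(s(5)) = 182*0 = 0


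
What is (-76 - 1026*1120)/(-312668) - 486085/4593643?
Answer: 1281753234062/359071292381 ≈ 3.5696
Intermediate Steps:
(-76 - 1026*1120)/(-312668) - 486085/4593643 = (-76 - 1149120)*(-1/312668) - 486085*1/4593643 = -1149196*(-1/312668) - 486085/4593643 = 287299/78167 - 486085/4593643 = 1281753234062/359071292381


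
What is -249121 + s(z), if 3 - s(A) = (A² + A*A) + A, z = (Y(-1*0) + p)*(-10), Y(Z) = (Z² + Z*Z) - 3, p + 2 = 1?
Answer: -252358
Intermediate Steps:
p = -1 (p = -2 + 1 = -1)
Y(Z) = -3 + 2*Z² (Y(Z) = (Z² + Z²) - 3 = 2*Z² - 3 = -3 + 2*Z²)
z = 40 (z = ((-3 + 2*(-1*0)²) - 1)*(-10) = ((-3 + 2*0²) - 1)*(-10) = ((-3 + 2*0) - 1)*(-10) = ((-3 + 0) - 1)*(-10) = (-3 - 1)*(-10) = -4*(-10) = 40)
s(A) = 3 - A - 2*A² (s(A) = 3 - ((A² + A*A) + A) = 3 - ((A² + A²) + A) = 3 - (2*A² + A) = 3 - (A + 2*A²) = 3 + (-A - 2*A²) = 3 - A - 2*A²)
-249121 + s(z) = -249121 + (3 - 1*40 - 2*40²) = -249121 + (3 - 40 - 2*1600) = -249121 + (3 - 40 - 3200) = -249121 - 3237 = -252358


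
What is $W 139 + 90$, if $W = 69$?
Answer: $9681$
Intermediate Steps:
$W 139 + 90 = 69 \cdot 139 + 90 = 9591 + 90 = 9681$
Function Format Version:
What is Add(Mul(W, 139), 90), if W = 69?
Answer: 9681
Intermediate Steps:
Add(Mul(W, 139), 90) = Add(Mul(69, 139), 90) = Add(9591, 90) = 9681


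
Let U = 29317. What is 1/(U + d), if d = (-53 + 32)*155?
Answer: 1/26062 ≈ 3.8370e-5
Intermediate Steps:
d = -3255 (d = -21*155 = -3255)
1/(U + d) = 1/(29317 - 3255) = 1/26062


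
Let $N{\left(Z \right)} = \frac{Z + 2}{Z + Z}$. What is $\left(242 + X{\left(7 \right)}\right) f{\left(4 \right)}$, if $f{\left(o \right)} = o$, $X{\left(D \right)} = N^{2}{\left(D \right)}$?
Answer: $\frac{47513}{49} \approx 969.65$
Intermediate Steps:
$N{\left(Z \right)} = \frac{2 + Z}{2 Z}$
$X{\left(D \right)} = \frac{\left(2 + D\right)^{2}}{4 D^{2}}$ ($X{\left(D \right)} = \left(\frac{2 + D}{2 D}\right)^{2} = \frac{\left(2 + D\right)^{2}}{4 D^{2}}$)
$\left(242 + X{\left(7 \right)}\right) f{\left(4 \right)} = \left(242 + \frac{\left(2 + 7\right)^{2}}{4 \cdot 49}\right) 4 = \left(242 + \frac{1}{4} \cdot \frac{1}{49} \cdot 9^{2}\right) 4 = \left(242 + \frac{1}{4} \cdot \frac{1}{49} \cdot 81\right) 4 = \left(242 + \frac{81}{196}\right) 4 = \frac{47513}{196} \cdot 4 = \frac{47513}{49}$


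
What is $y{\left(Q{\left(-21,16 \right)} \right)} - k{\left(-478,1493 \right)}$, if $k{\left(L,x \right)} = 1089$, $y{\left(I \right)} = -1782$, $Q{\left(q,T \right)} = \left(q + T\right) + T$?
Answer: $-2871$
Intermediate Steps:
$Q{\left(q,T \right)} = q + 2 T$ ($Q{\left(q,T \right)} = \left(T + q\right) + T = q + 2 T$)
$y{\left(Q{\left(-21,16 \right)} \right)} - k{\left(-478,1493 \right)} = -1782 - 1089 = -2871$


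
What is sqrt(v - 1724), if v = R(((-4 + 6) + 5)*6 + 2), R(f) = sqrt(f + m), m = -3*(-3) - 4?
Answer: I*sqrt(1717) ≈ 41.437*I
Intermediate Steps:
m = 5 (m = 9 - 4 = 5)
R(f) = sqrt(5 + f) (R(f) = sqrt(f + 5) = sqrt(5 + f))
v = 7 (v = sqrt(5 + (((-4 + 6) + 5)*6 + 2)) = sqrt(5 + ((2 + 5)*6 + 2)) = sqrt(5 + (7*6 + 2)) = sqrt(5 + (42 + 2)) = sqrt(5 + 44) = sqrt(49) = 7)
sqrt(v - 1724) = sqrt(7 - 1724) = sqrt(-1717) = I*sqrt(1717)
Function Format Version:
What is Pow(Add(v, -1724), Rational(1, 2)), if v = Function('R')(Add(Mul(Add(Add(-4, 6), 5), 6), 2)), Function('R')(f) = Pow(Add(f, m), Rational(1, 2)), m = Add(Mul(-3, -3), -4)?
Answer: Mul(I, Pow(1717, Rational(1, 2))) ≈ Mul(41.437, I)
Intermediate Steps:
m = 5 (m = Add(9, -4) = 5)
Function('R')(f) = Pow(Add(5, f), Rational(1, 2)) (Function('R')(f) = Pow(Add(f, 5), Rational(1, 2)) = Pow(Add(5, f), Rational(1, 2)))
v = 7 (v = Pow(Add(5, Add(Mul(Add(Add(-4, 6), 5), 6), 2)), Rational(1, 2)) = Pow(Add(5, Add(Mul(Add(2, 5), 6), 2)), Rational(1, 2)) = Pow(Add(5, Add(Mul(7, 6), 2)), Rational(1, 2)) = Pow(Add(5, Add(42, 2)), Rational(1, 2)) = Pow(Add(5, 44), Rational(1, 2)) = Pow(49, Rational(1, 2)) = 7)
Pow(Add(v, -1724), Rational(1, 2)) = Pow(Add(7, -1724), Rational(1, 2)) = Pow(-1717, Rational(1, 2)) = Mul(I, Pow(1717, Rational(1, 2)))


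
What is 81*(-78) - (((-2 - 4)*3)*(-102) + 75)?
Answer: -8229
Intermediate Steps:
81*(-78) - (((-2 - 4)*3)*(-102) + 75) = -6318 - (-6*3*(-102) + 75) = -6318 - (-18*(-102) + 75) = -6318 - (1836 + 75) = -6318 - 1*1911 = -6318 - 1911 = -8229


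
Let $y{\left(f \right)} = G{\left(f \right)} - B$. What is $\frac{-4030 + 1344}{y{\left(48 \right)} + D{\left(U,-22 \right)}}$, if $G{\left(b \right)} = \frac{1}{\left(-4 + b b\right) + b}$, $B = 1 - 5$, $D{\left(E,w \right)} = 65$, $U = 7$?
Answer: $- \frac{6306728}{162013} \approx -38.927$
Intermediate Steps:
$B = -4$ ($B = 1 - 5 = -4$)
$G{\left(b \right)} = \frac{1}{-4 + b + b^{2}}$ ($G{\left(b \right)} = \frac{1}{\left(-4 + b^{2}\right) + b} = \frac{1}{-4 + b + b^{2}}$)
$y{\left(f \right)} = 4 + \frac{1}{-4 + f + f^{2}}$ ($y{\left(f \right)} = \frac{1}{-4 + f + f^{2}} - -4 = \frac{1}{-4 + f + f^{2}} + 4 = 4 + \frac{1}{-4 + f + f^{2}}$)
$\frac{-4030 + 1344}{y{\left(48 \right)} + D{\left(U,-22 \right)}} = \frac{-4030 + 1344}{\left(4 + \frac{1}{-4 + 48 + 48^{2}}\right) + 65} = - \frac{2686}{\left(4 + \frac{1}{-4 + 48 + 2304}\right) + 65} = - \frac{2686}{\left(4 + \frac{1}{2348}\right) + 65} = - \frac{2686}{\frac{9393}{2348} + 65} = - \frac{2686}{\frac{162013}{2348}} = \left(-2686\right) \frac{2348}{162013} = - \frac{6306728}{162013}$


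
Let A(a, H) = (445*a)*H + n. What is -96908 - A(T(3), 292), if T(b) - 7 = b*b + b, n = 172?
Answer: -2565940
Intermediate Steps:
T(b) = 7 + b + b² (T(b) = 7 + (b*b + b) = 7 + (b² + b) = 7 + (b + b²) = 7 + b + b²)
A(a, H) = 172 + 445*H*a (A(a, H) = (445*a)*H + 172 = 445*H*a + 172 = 172 + 445*H*a)
-96908 - A(T(3), 292) = -96908 - (172 + 445*292*(7 + 3 + 3²)) = -96908 - (172 + 445*292*(7 + 3 + 9)) = -96908 - (172 + 445*292*19) = -96908 - (172 + 2468860) = -96908 - 1*2469032 = -96908 - 2469032 = -2565940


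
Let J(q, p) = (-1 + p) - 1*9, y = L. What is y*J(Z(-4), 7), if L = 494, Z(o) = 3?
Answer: -1482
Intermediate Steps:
y = 494
J(q, p) = -10 + p (J(q, p) = (-1 + p) - 9 = -10 + p)
y*J(Z(-4), 7) = 494*(-10 + 7) = 494*(-3) = -1482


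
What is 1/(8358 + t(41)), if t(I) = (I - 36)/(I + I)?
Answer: 82/685361 ≈ 0.00011964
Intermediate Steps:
t(I) = (-36 + I)/(2*I) (t(I) = (-36 + I)/((2*I)) = (-36 + I)*(1/(2*I)) = (-36 + I)/(2*I))
1/(8358 + t(41)) = 1/(8358 + (½)*(-36 + 41)/41) = 1/(8358 + (½)*(1/41)*5) = 1/(8358 + 5/82) = 1/(685361/82) = 82/685361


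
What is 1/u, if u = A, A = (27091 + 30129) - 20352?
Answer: 1/36868 ≈ 2.7124e-5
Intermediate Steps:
A = 36868 (A = 57220 - 20352 = 36868)
u = 36868
1/u = 1/36868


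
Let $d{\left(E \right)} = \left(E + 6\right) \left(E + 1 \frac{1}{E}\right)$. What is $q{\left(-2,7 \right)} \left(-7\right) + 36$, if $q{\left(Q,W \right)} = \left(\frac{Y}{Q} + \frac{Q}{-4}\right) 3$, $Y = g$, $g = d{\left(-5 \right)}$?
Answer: $- \frac{291}{10} \approx -29.1$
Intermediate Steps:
$d{\left(E \right)} = \left(6 + E\right) \left(E + \frac{1}{E}\right)$
$g = - \frac{26}{5}$ ($g = 1 + \left(-5\right)^{2} + 6 \left(-5\right) + \frac{6}{-5} = 1 + 25 - 30 + 6 \left(- \frac{1}{5}\right) = 1 + 25 - 30 - \frac{6}{5} = - \frac{26}{5} \approx -5.2$)
$Y = - \frac{26}{5} \approx -5.2$
$q{\left(Q,W \right)} = - \frac{78}{5 Q} - \frac{3 Q}{4}$ ($q{\left(Q,W \right)} = \left(- \frac{26}{5 Q} + \frac{Q}{-4}\right) 3 = \left(- \frac{26}{5 Q} + Q \left(- \frac{1}{4}\right)\right) 3 = \left(- \frac{26}{5 Q} - \frac{Q}{4}\right) 3 = - \frac{78}{5 Q} - \frac{3 Q}{4}$)
$q{\left(-2,7 \right)} \left(-7\right) + 36 = \frac{3 \left(-104 - 5 \left(-2\right)^{2}\right)}{20 \left(-2\right)} \left(-7\right) + 36 = \frac{3}{20} \left(- \frac{1}{2}\right) \left(-104 - 20\right) \left(-7\right) + 36 = \frac{3}{20} \left(- \frac{1}{2}\right) \left(-124\right) \left(-7\right) + 36 = \frac{93}{10} \left(-7\right) + 36 = - \frac{651}{10} + 36 = - \frac{291}{10}$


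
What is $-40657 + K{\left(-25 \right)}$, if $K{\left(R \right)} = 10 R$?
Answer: $-40907$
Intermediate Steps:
$-40657 + K{\left(-25 \right)} = -40657 + 10 \left(-25\right) = -40657 - 250 = -40907$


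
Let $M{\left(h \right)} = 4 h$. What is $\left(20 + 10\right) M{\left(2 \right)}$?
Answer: $240$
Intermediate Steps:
$\left(20 + 10\right) M{\left(2 \right)} = \left(20 + 10\right) 4 \cdot 2 = 30 \cdot 8 = 240$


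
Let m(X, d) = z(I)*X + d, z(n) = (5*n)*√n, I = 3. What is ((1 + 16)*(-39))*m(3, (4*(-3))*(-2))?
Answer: -15912 - 29835*√3 ≈ -67588.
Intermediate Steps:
z(n) = 5*n^(3/2)
m(X, d) = d + 15*X*√3 (m(X, d) = (5*3^(3/2))*X + d = (5*(3*√3))*X + d = (15*√3)*X + d = 15*X*√3 + d = d + 15*X*√3)
((1 + 16)*(-39))*m(3, (4*(-3))*(-2)) = ((1 + 16)*(-39))*((4*(-3))*(-2) + 15*3*√3) = (17*(-39))*(-12*(-2) + 45*√3) = -663*(24 + 45*√3) = -15912 - 29835*√3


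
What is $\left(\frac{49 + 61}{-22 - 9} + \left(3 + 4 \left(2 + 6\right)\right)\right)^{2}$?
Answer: $\frac{950625}{961} \approx 989.2$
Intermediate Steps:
$\left(\frac{49 + 61}{-22 - 9} + \left(3 + 4 \left(2 + 6\right)\right)\right)^{2} = \left(\frac{110}{-31} + \left(3 + 4 \cdot 8\right)\right)^{2} = \left(110 \left(- \frac{1}{31}\right) + \left(3 + 32\right)\right)^{2} = \left(- \frac{110}{31} + 35\right)^{2} = \left(\frac{975}{31}\right)^{2} = \frac{950625}{961}$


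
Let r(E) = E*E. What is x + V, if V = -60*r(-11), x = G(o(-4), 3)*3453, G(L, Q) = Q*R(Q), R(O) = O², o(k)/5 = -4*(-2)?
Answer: 85971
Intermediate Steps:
o(k) = 40 (o(k) = 5*(-4*(-2)) = 5*8 = 40)
r(E) = E²
G(L, Q) = Q³ (G(L, Q) = Q*Q² = Q³)
x = 93231 (x = 3³*3453 = 27*3453 = 93231)
V = -7260 (V = -60*(-11)² = -60*121 = -7260)
x + V = 93231 - 7260 = 85971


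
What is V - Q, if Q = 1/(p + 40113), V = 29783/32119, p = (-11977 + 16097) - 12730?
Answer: 938221730/1011844857 ≈ 0.92724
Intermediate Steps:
p = -8610 (p = 4120 - 12730 = -8610)
V = 29783/32119 (V = 29783*(1/32119) = 29783/32119 ≈ 0.92727)
Q = 1/31503 (Q = 1/(-8610 + 40113) = 1/31503 ≈ 3.1743e-5)
V - Q = 29783/32119 - 1*1/31503 = 29783/32119 - 1/31503 = 938221730/1011844857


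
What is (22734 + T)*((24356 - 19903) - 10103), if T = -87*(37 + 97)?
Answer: -62579400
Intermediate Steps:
T = -11658 (T = -87*134 = -11658)
(22734 + T)*((24356 - 19903) - 10103) = (22734 - 11658)*((24356 - 19903) - 10103) = 11076*(4453 - 10103) = 11076*(-5650) = -62579400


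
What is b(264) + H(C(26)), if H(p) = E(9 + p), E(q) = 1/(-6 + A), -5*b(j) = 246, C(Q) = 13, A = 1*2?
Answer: -989/20 ≈ -49.450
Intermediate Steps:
A = 2
b(j) = -246/5 (b(j) = -1/5*246 = -246/5)
E(q) = -1/4 (E(q) = 1/(-6 + 2) = 1/(-4) = -1/4)
H(p) = -1/4
b(264) + H(C(26)) = -246/5 - 1/4 = -989/20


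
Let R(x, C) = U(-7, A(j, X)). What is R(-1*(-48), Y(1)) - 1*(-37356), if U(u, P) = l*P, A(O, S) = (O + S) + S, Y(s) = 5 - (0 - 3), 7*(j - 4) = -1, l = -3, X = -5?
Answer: 261621/7 ≈ 37374.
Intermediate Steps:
j = 27/7 (j = 4 + (1/7)*(-1) = 4 - 1/7 = 27/7 ≈ 3.8571)
Y(s) = 8 (Y(s) = 5 - 1*(-3) = 5 + 3 = 8)
A(O, S) = O + 2*S
U(u, P) = -3*P
R(x, C) = 129/7 (R(x, C) = -3*(27/7 + 2*(-5)) = -3*(27/7 - 10) = -3*(-43/7) = 129/7)
R(-1*(-48), Y(1)) - 1*(-37356) = 129/7 - 1*(-37356) = 129/7 + 37356 = 261621/7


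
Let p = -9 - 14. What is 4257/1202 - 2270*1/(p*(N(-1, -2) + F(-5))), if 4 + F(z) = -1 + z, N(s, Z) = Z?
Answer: -194201/41469 ≈ -4.6830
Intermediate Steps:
p = -23
F(z) = -5 + z (F(z) = -4 + (-1 + z) = -5 + z)
4257/1202 - 2270*1/(p*(N(-1, -2) + F(-5))) = 4257/1202 - 2270*(-1/(23*(-2 + (-5 - 5)))) = 4257*(1/1202) - 2270*(-1/(23*(-2 - 10))) = 4257/1202 - 2270/((-12*(-23))) = 4257/1202 - 2270/276 = 4257/1202 - 2270*1/276 = 4257/1202 - 1135/138 = -194201/41469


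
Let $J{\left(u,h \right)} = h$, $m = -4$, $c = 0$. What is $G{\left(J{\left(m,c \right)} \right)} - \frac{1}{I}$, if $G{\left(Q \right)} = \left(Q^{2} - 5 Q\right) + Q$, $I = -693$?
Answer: $\frac{1}{693} \approx 0.001443$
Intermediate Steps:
$G{\left(Q \right)} = Q^{2} - 4 Q$
$G{\left(J{\left(m,c \right)} \right)} - \frac{1}{I} = 0 \left(-4 + 0\right) - \frac{1}{-693} = 0 \left(-4\right) - - \frac{1}{693} = 0 + \frac{1}{693} = \frac{1}{693}$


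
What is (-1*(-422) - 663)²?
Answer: 58081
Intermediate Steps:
(-1*(-422) - 663)² = (422 - 663)² = (-241)² = 58081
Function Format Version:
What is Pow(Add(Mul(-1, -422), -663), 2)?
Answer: 58081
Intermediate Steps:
Pow(Add(Mul(-1, -422), -663), 2) = Pow(Add(422, -663), 2) = Pow(-241, 2) = 58081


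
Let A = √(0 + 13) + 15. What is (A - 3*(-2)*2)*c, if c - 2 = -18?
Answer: -432 - 16*√13 ≈ -489.69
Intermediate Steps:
c = -16 (c = 2 - 18 = -16)
A = 15 + √13 (A = √13 + 15 = 15 + √13 ≈ 18.606)
(A - 3*(-2)*2)*c = ((15 + √13) - 3*(-2)*2)*(-16) = ((15 + √13) + 6*2)*(-16) = ((15 + √13) + 12)*(-16) = (27 + √13)*(-16) = -432 - 16*√13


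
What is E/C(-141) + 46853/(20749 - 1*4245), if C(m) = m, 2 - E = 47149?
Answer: 784720361/2327064 ≈ 337.21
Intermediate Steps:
E = -47147 (E = 2 - 1*47149 = 2 - 47149 = -47147)
E/C(-141) + 46853/(20749 - 1*4245) = -47147/(-141) + 46853/(20749 - 1*4245) = -47147*(-1/141) + 46853/(20749 - 4245) = 47147/141 + 46853/16504 = 784720361/2327064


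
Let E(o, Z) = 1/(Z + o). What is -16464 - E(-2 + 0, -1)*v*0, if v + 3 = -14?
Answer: -16464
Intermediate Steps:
v = -17 (v = -3 - 14 = -17)
-16464 - E(-2 + 0, -1)*v*0 = -16464 - -17/(-1 + (-2 + 0))*0 = -16464 - -17/(-1 - 2)*0 = -16464 - -17/(-3)*0 = -16464 - (-1/3*(-17))*0 = -16464 - 17*0/3 = -16464 - 1*0 = -16464 + 0 = -16464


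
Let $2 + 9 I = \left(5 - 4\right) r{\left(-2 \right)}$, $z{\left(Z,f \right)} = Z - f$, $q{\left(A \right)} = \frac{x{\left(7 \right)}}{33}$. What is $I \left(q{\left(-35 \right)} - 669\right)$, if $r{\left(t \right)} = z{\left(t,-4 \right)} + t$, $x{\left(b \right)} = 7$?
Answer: $\frac{44140}{297} \approx 148.62$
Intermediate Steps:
$q{\left(A \right)} = \frac{7}{33}$
$r{\left(t \right)} = 4 + 2 t$ ($r{\left(t \right)} = \left(t - -4\right) + t = \left(t + 4\right) + t = \left(4 + t\right) + t = 4 + 2 t$)
$I = - \frac{2}{9}$ ($I = - \frac{2}{9} + \frac{\left(5 - 4\right) \left(4 + 2 \left(-2\right)\right)}{9} = - \frac{2}{9} + \frac{1 \left(4 - 4\right)}{9} = - \frac{2}{9} + \frac{1 \cdot 0}{9} = - \frac{2}{9} + \frac{1}{9} \cdot 0 = - \frac{2}{9} + 0 = - \frac{2}{9} \approx -0.22222$)
$I \left(q{\left(-35 \right)} - 669\right) = - \frac{2 \left(\frac{7}{33} - 669\right)}{9} = \left(- \frac{2}{9}\right) \left(- \frac{22070}{33}\right) = \frac{44140}{297}$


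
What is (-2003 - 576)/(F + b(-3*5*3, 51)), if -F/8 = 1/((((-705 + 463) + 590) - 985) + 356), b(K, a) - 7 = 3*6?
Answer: -724699/7033 ≈ -103.04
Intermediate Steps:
b(K, a) = 25 (b(K, a) = 7 + 3*6 = 7 + 18 = 25)
F = 8/281 (F = -8/((((-705 + 463) + 590) - 985) + 356) = -8/(((-242 + 590) - 985) + 356) = -8/((348 - 985) + 356) = -8/(-637 + 356) = -8/(-281) = -8*(-1/281) = 8/281 ≈ 0.028470)
(-2003 - 576)/(F + b(-3*5*3, 51)) = (-2003 - 576)/(8/281 + 25) = -2579/7033/281 = -2579*281/7033 = -724699/7033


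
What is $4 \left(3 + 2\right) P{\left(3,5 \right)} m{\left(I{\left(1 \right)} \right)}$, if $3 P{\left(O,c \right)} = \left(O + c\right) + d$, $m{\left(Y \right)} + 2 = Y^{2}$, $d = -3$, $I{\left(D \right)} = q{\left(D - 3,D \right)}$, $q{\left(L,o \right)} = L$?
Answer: $\frac{200}{3} \approx 66.667$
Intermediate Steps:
$I{\left(D \right)} = -3 + D$ ($I{\left(D \right)} = D - 3 = -3 + D$)
$m{\left(Y \right)} = -2 + Y^{2}$
$P{\left(O,c \right)} = -1 + \frac{O}{3} + \frac{c}{3}$ ($P{\left(O,c \right)} = \frac{\left(O + c\right) - 3}{3} = \frac{-3 + O + c}{3} = -1 + \frac{O}{3} + \frac{c}{3}$)
$4 \left(3 + 2\right) P{\left(3,5 \right)} m{\left(I{\left(1 \right)} \right)} = 4 \left(3 + 2\right) \left(-1 + \frac{1}{3} \cdot 3 + \frac{1}{3} \cdot 5\right) \left(-2 + \left(-3 + 1\right)^{2}\right) = 4 \cdot 5 \left(-1 + 1 + \frac{5}{3}\right) \left(-2 + \left(-2\right)^{2}\right) = 20 \cdot \frac{5}{3} \left(-2 + 4\right) = \frac{100}{3} \cdot 2 = \frac{200}{3}$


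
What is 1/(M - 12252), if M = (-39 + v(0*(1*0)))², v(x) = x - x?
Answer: -1/10731 ≈ -9.3188e-5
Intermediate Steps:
v(x) = 0
M = 1521 (M = (-39 + 0)² = (-39)² = 1521)
1/(M - 12252) = 1/(1521 - 12252) = 1/(-10731) = -1/10731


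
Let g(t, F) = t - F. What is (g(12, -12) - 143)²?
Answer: 14161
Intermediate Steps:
(g(12, -12) - 143)² = ((12 - 1*(-12)) - 143)² = ((12 + 12) - 143)² = (24 - 143)² = (-119)² = 14161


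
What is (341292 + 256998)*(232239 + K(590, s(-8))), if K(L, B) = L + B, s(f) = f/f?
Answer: 139299860700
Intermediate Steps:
s(f) = 1
K(L, B) = B + L
(341292 + 256998)*(232239 + K(590, s(-8))) = (341292 + 256998)*(232239 + (1 + 590)) = 598290*(232239 + 591) = 598290*232830 = 139299860700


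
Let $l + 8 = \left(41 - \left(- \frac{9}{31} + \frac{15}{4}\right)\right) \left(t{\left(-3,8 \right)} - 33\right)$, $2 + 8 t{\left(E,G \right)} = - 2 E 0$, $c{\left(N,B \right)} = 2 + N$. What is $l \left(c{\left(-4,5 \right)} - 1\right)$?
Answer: $\frac{1869249}{496} \approx 3768.6$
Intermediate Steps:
$t{\left(E,G \right)} = - \frac{1}{4}$ ($t{\left(E,G \right)} = - \frac{1}{4} + \frac{- 2 E 0}{8} = - \frac{1}{4} + \frac{1}{8} \cdot 0 = - \frac{1}{4} + 0 = - \frac{1}{4}$)
$l = - \frac{623083}{496}$ ($l = -8 + \left(41 - \left(- \frac{9}{31} + \frac{15}{4}\right)\right) \left(- \frac{1}{4} - 33\right) = -8 + \left(41 - \frac{429}{124}\right) \left(- \frac{133}{4}\right) = -8 + \frac{4655}{124} \left(- \frac{133}{4}\right) = -8 - \frac{619115}{496} = - \frac{623083}{496} \approx -1256.2$)
$l \left(c{\left(-4,5 \right)} - 1\right) = - \frac{623083 \left(\left(2 - 4\right) - 1\right)}{496} = - \frac{623083 \left(-2 - 1\right)}{496} = \left(- \frac{623083}{496}\right) \left(-3\right) = \frac{1869249}{496}$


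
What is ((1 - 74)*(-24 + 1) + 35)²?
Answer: 2937796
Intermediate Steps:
((1 - 74)*(-24 + 1) + 35)² = (-73*(-23) + 35)² = (1679 + 35)² = 1714² = 2937796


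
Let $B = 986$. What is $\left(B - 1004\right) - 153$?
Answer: $-171$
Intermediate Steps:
$\left(B - 1004\right) - 153 = \left(986 - 1004\right) - 153 = -18 - 153 = -171$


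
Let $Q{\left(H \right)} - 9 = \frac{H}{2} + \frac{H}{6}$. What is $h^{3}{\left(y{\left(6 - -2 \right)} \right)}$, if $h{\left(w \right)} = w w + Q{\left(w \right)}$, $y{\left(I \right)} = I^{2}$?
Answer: $\frac{1926527902307}{27} \approx 7.1353 \cdot 10^{10}$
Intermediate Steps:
$Q{\left(H \right)} = 9 + \frac{2 H}{3}$ ($Q{\left(H \right)} = 9 + \left(\frac{H}{2} + \frac{H}{6}\right) = 9 + \frac{2 H}{3}$)
$h{\left(w \right)} = 9 + w^{2} + \frac{2 w}{3}$ ($h{\left(w \right)} = w w + \left(9 + \frac{2 w}{3}\right) = w^{2} + \left(9 + \frac{2 w}{3}\right) = 9 + w^{2} + \frac{2 w}{3}$)
$h^{3}{\left(y{\left(6 - -2 \right)} \right)} = \left(9 + \left(\left(6 - -2\right)^{2}\right)^{2} + \frac{2 \left(6 - -2\right)^{2}}{3}\right)^{3} = \left(9 + \left(\left(6 + 2\right)^{2}\right)^{2} + \frac{2 \left(6 + 2\right)^{2}}{3}\right)^{3} = \left(9 + \left(8^{2}\right)^{2} + \frac{2 \cdot 8^{2}}{3}\right)^{3} = \left(9 + 64^{2} + \frac{2}{3} \cdot 64\right)^{3} = \left(9 + 4096 + \frac{128}{3}\right)^{3} = \left(\frac{12443}{3}\right)^{3} = \frac{1926527902307}{27}$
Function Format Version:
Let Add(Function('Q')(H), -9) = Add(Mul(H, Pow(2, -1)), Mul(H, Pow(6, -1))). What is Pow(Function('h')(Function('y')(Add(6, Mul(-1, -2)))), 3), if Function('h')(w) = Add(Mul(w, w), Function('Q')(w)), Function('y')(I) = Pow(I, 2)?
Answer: Rational(1926527902307, 27) ≈ 7.1353e+10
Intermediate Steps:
Function('Q')(H) = Add(9, Mul(Rational(2, 3), H)) (Function('Q')(H) = Add(9, Add(Mul(H, Pow(2, -1)), Mul(H, Pow(6, -1)))) = Add(9, Add(Mul(H, Rational(1, 2)), Mul(H, Rational(1, 6)))) = Add(9, Add(Mul(Rational(1, 2), H), Mul(Rational(1, 6), H))) = Add(9, Mul(Rational(2, 3), H)))
Function('h')(w) = Add(9, Pow(w, 2), Mul(Rational(2, 3), w)) (Function('h')(w) = Add(Mul(w, w), Add(9, Mul(Rational(2, 3), w))) = Add(Pow(w, 2), Add(9, Mul(Rational(2, 3), w))) = Add(9, Pow(w, 2), Mul(Rational(2, 3), w)))
Pow(Function('h')(Function('y')(Add(6, Mul(-1, -2)))), 3) = Pow(Add(9, Pow(Pow(Add(6, Mul(-1, -2)), 2), 2), Mul(Rational(2, 3), Pow(Add(6, Mul(-1, -2)), 2))), 3) = Pow(Add(9, Pow(Pow(Add(6, 2), 2), 2), Mul(Rational(2, 3), Pow(Add(6, 2), 2))), 3) = Pow(Add(9, Pow(Pow(8, 2), 2), Mul(Rational(2, 3), Pow(8, 2))), 3) = Pow(Add(9, Pow(64, 2), Mul(Rational(2, 3), 64)), 3) = Pow(Add(9, 4096, Rational(128, 3)), 3) = Pow(Rational(12443, 3), 3) = Rational(1926527902307, 27)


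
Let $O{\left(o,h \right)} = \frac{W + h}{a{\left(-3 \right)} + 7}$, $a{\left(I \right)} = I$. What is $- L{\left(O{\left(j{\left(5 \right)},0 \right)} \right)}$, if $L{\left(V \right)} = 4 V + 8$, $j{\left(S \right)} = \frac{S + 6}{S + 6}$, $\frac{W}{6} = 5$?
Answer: $-38$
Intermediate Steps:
$W = 30$ ($W = 6 \cdot 5 = 30$)
$j{\left(S \right)} = 1$ ($j{\left(S \right)} = \frac{6 + S}{6 + S} = 1$)
$O{\left(o,h \right)} = \frac{15}{2} + \frac{h}{4}$ ($O{\left(o,h \right)} = \frac{30 + h}{-3 + 7} = \frac{30 + h}{4} = \left(30 + h\right) \frac{1}{4} = \frac{15}{2} + \frac{h}{4}$)
$L{\left(V \right)} = 8 + 4 V$
$- L{\left(O{\left(j{\left(5 \right)},0 \right)} \right)} = - (8 + 4 \left(\frac{15}{2} + \frac{1}{4} \cdot 0\right)) = - (8 + 4 \left(\frac{15}{2} + 0\right)) = - (8 + 4 \cdot \frac{15}{2}) = - (8 + 30) = \left(-1\right) 38 = -38$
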